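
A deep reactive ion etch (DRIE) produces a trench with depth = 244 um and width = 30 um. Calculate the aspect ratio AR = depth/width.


Step 1: AR = depth / width
Step 2: AR = 244 / 30
AR = 8.1


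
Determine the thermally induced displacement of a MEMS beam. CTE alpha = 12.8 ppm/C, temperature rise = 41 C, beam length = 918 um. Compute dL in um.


Step 1: Convert CTE: alpha = 12.8 ppm/C = 12.8e-6 /C
Step 2: dL = 12.8e-6 * 41 * 918
dL = 0.4818 um


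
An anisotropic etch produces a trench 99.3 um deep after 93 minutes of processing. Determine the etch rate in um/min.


Step 1: Etch rate = depth / time
Step 2: rate = 99.3 / 93
rate = 1.068 um/min


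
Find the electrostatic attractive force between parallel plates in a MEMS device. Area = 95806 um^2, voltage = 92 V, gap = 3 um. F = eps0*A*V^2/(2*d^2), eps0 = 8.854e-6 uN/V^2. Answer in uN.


Step 1: Identify parameters.
eps0 = 8.854e-6 uN/V^2, A = 95806 um^2, V = 92 V, d = 3 um
Step 2: Compute V^2 = 92^2 = 8464
Step 3: Compute d^2 = 3^2 = 9
Step 4: F = 0.5 * 8.854e-6 * 95806 * 8464 / 9
F = 398.874 uN


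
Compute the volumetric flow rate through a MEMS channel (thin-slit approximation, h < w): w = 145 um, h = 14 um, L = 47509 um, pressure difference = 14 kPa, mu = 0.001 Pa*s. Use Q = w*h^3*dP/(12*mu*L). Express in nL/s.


Step 1: Convert all dimensions to SI (meters).
w = 145e-6 m, h = 14e-6 m, L = 47509e-6 m, dP = 14e3 Pa
Step 2: Q = w * h^3 * dP / (12 * mu * L)
Q = 145e-6 * (14e-6)^3 * 14e3 / (12 * 0.001 * 47509e-6) = 9.77064e-12 m^3/s
Step 3: Convert Q from m^3/s to nL/s (1 m^3 = 1e12 nL, so multiply by 1e12).
Q = 9.771 nL/s


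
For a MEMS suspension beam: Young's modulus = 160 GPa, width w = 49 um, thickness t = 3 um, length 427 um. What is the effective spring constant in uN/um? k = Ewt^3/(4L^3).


Step 1: Convert E to consistent units (1 GPa = 1000 uN/um^2).
E = 160 GPa = 160000 uN/um^2
Step 2: Compute t^3 = 3^3 = 27
Step 3: Compute L^3 = 427^3 = 77854483
Step 4: k = 160000 * 49 * 27 / (4 * 77854483)
k = 0.6797 uN/um


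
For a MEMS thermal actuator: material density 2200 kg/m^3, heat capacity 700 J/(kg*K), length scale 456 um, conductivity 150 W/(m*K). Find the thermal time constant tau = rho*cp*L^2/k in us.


Step 1: Convert L to m: L = 456e-6 m
Step 2: L^2 = (456e-6)^2 = 2.07936e-07 m^2
Step 3: tau = 2200 * 700 * 2.07936e-07 / 150 = 2.1348096e-03 s
Step 4: Convert to microseconds (multiply by 1e6).
tau = 2134.81 us


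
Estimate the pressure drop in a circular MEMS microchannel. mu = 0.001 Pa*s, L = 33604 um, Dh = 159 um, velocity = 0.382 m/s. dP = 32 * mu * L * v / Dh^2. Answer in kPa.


Step 1: Convert to SI: L = 33604e-6 m, Dh = 159e-6 m
Step 2: dP = 32 * 0.001 * 33604e-6 * 0.382 / (159e-6)^2
Step 3: dP = 16248.38 Pa
Step 4: Convert to kPa: dP = 16.25 kPa


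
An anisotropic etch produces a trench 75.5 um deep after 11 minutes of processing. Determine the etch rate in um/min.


Step 1: Etch rate = depth / time
Step 2: rate = 75.5 / 11
rate = 6.864 um/min


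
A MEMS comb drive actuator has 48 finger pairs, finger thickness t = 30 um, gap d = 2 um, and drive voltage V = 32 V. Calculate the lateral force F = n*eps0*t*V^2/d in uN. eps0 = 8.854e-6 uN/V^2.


Step 1: Parameters: n=48, eps0=8.854e-6 uN/V^2, t=30 um, V=32 V, d=2 um
Step 2: V^2 = 1024
Step 3: F = 48 * 8.854e-6 * 30 * 1024 / 2
F = 6.528 uN


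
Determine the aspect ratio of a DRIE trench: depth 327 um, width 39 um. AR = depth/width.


Step 1: AR = depth / width
Step 2: AR = 327 / 39
AR = 8.4


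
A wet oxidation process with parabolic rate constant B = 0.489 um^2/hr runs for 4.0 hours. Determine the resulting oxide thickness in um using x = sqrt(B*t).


Step 1: Compute B*t = 0.489 * 4.0 = 1.956
Step 2: x = sqrt(1.956)
x = 1.399 um


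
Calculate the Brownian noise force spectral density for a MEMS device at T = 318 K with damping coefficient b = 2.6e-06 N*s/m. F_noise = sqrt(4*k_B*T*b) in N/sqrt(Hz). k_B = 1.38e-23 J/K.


Step 1: Compute 4 * k_B * T * b
= 4 * 1.38e-23 * 318 * 2.6e-06
= 4.5639e-26 N^2/Hz
Step 2: F_noise = sqrt(4.5639e-26)
F_noise = 2.14e-13 N/sqrt(Hz)


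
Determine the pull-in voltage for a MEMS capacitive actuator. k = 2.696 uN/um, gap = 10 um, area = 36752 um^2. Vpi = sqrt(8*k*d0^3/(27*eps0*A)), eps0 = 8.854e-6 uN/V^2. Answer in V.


Step 1: Compute numerator: 8 * k * d0^3 = 8 * 2.696 * 10^3 = 21568.0
Step 2: Compute denominator: 27 * eps0 * A = 27 * 8.854e-6 * 36752 = 8.78586
Step 3: Vpi = sqrt(21568.0 / 8.78586)
Vpi = 49.55 V


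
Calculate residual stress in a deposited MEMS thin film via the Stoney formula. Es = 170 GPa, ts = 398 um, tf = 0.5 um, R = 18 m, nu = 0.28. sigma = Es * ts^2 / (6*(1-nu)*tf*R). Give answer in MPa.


Step 1: Compute numerator: Es * ts^2 = 170 * 398^2 = 26928680 (GPa*um^2)
Step 2: Compute denominator (R in um): 6*(1-nu)*tf*R = 6*0.72*0.5*18e6 = 38880000.0 (um^2)
Step 3: sigma (GPa) = 26928680 / 38880000.0 = 6.9261e-01 GPa
Step 4: Convert to MPa (x1000): sigma = 692.6 MPa


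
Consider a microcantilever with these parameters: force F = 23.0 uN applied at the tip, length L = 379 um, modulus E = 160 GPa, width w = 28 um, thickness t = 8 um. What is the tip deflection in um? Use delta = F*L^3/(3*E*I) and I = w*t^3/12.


Step 1: Calculate the second moment of area.
I = w * t^3 / 12 = 28 * 8^3 / 12 = 1194.6667 um^4
Step 2: Convert E to consistent units (1 GPa = 1000 uN/um^2).
E = 160 GPa = 160000 uN/um^2
Step 3: Calculate tip deflection.
delta = F * L^3 / (3 * E * I)
delta = 23.0 * 379^3 / (3 * 160000 * 1194.6667)
delta = 2.1835 um


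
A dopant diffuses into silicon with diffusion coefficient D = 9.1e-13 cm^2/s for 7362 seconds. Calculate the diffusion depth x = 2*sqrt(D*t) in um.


Step 1: Compute D*t = 9.1e-13 * 7362 = 6.69942e-09 cm^2
Step 2: sqrt(D*t) = 8.185e-05 cm
Step 3: x = 2 * 8.185e-05 cm = 1.637e-04 cm
Step 4: Convert to um (1 cm = 1e4 um): x = 1.637 um


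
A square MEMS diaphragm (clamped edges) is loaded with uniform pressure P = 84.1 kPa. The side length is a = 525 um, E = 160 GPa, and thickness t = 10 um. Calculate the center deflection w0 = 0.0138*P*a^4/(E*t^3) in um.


Step 1: Convert pressure to compatible units (E is in GPa, so P in GPa).
P = 84.1 kPa = 84.1e-6 GPa
Step 2: Compute numerator: 0.0138 * P * a^4.
a^4 = 525^4 = 75969140625
numerator = 0.0138 * 84.1e-6 * 75969140625 = 8.81683e+04
Step 3: Compute denominator: E * t^3 = 160 * 10^3 = 160000
Step 4: w0 = numerator / denominator = 8.81683e+04 / 160000 = 0.5511 um


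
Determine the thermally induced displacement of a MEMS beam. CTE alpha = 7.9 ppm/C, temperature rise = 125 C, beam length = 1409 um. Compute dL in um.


Step 1: Convert CTE: alpha = 7.9 ppm/C = 7.9e-6 /C
Step 2: dL = 7.9e-6 * 125 * 1409
dL = 1.3914 um


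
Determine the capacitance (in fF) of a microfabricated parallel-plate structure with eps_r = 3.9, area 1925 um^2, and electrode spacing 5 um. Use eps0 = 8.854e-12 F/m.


Step 1: Convert area to m^2: A = 1925e-12 m^2
Step 2: Convert gap to m: d = 5e-6 m
Step 3: C = eps0 * eps_r * A / d
C = 8.854e-12 * 3.9 * 1925e-12 / 5e-6
Step 4: Convert to fF (multiply by 1e15).
C = 13.29 fF


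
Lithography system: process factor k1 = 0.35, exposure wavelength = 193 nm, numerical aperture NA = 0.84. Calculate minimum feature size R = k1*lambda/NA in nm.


Step 1: Identify values: k1 = 0.35, lambda = 193 nm, NA = 0.84
Step 2: R = k1 * lambda / NA
R = 0.35 * 193 / 0.84
R = 80.4 nm


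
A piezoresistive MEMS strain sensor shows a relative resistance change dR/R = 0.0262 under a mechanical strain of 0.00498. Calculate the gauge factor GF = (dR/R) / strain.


Step 1: Identify values.
dR/R = 0.0262, strain = 0.00498
Step 2: GF = (dR/R) / strain = 0.0262 / 0.00498
GF = 5.3


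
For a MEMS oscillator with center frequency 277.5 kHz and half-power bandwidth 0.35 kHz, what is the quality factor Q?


Step 1: Q = f0 / bandwidth
Step 2: Q = 277.5 / 0.35
Q = 792.9


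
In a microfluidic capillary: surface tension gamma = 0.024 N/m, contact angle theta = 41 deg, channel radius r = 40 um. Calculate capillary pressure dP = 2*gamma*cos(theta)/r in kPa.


Step 1: cos(41 deg) = 0.7547
Step 2: Convert r to m: r = 40e-6 m
Step 3: dP = 2 * 0.024 * 0.7547 / 40e-6 = 905.6 Pa
Step 4: Convert Pa to kPa (divide by 1000).
dP = 0.91 kPa


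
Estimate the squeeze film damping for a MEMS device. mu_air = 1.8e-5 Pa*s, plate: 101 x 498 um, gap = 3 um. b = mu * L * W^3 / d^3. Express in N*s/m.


Step 1: Convert to SI.
L = 101e-6 m, W = 498e-6 m, d = 3e-6 m
Step 2: W^3 = (498e-6)^3 = 1.24e-10 m^3
Step 3: d^3 = (3e-6)^3 = 2.70e-17 m^3
Step 4: b = 1.8e-5 * 101e-6 * 1.24e-10 / 2.70e-17
b = 8.32e-03 N*s/m


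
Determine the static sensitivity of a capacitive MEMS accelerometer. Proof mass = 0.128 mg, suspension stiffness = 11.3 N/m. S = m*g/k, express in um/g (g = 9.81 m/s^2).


Step 1: Convert mass: m = 0.128 mg = 1.28e-07 kg
Step 2: S = m * g / k = 1.28e-07 * 9.81 / 11.3
Step 3: S = 1.11e-07 m/g
Step 4: Convert to um/g: S = 0.111 um/g


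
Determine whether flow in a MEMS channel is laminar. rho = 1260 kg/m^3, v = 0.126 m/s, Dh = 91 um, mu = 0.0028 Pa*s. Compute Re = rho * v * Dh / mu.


Step 1: Convert Dh to meters: Dh = 91e-6 m
Step 2: Re = rho * v * Dh / mu
Re = 1260 * 0.126 * 91e-6 / 0.0028
Re = 5.16
Since Re = 5.16 is below ~2300, the flow is laminar.


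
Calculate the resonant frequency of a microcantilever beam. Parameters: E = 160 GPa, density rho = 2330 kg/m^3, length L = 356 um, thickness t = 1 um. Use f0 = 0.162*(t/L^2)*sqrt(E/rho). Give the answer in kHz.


Step 1: Convert units to SI.
t_SI = 1e-6 m, L_SI = 356e-6 m
Step 2: Calculate sqrt(E/rho).
sqrt(160e9 / 2330) = 8286.71 m/s
Step 3: Compute f0.
f0 = 0.162 * 1e-6 / (356e-6)^2 * 8286.71 = 10592.5 Hz = 10.59 kHz


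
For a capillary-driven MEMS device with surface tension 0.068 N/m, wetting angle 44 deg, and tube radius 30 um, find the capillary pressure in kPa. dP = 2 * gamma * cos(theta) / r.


Step 1: cos(44 deg) = 0.7193
Step 2: Convert r to m: r = 30e-6 m
Step 3: dP = 2 * 0.068 * 0.7193 / 30e-6 = 3260.8 Pa
Step 4: Convert Pa to kPa (divide by 1000).
dP = 3.26 kPa


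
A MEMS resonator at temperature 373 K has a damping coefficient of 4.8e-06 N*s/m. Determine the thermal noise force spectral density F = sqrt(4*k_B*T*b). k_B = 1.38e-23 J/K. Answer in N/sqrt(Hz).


Step 1: Compute 4 * k_B * T * b
= 4 * 1.38e-23 * 373 * 4.8e-06
= 9.8830e-26 N^2/Hz
Step 2: F_noise = sqrt(9.8830e-26)
F_noise = 3.14e-13 N/sqrt(Hz)


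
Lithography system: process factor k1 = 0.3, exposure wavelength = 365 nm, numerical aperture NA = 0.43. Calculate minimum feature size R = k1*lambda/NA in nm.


Step 1: Identify values: k1 = 0.3, lambda = 365 nm, NA = 0.43
Step 2: R = k1 * lambda / NA
R = 0.3 * 365 / 0.43
R = 254.7 nm


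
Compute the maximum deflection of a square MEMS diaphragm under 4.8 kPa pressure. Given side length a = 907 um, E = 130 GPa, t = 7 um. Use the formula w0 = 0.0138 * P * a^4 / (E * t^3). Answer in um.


Step 1: Convert pressure to compatible units (E is in GPa, so P in GPa).
P = 4.8 kPa = 4.8e-6 GPa
Step 2: Compute numerator: 0.0138 * P * a^4.
a^4 = 907^4 = 676751377201
numerator = 0.0138 * 4.8e-6 * 676751377201 = 4.482801e+04
Step 3: Compute denominator: E * t^3 = 130 * 7^3 = 44590
Step 4: w0 = numerator / denominator = 4.482801e+04 / 44590 = 1.0053 um


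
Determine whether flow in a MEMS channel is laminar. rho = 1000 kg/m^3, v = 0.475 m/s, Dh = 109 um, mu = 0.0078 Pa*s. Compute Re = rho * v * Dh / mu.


Step 1: Convert Dh to meters: Dh = 109e-6 m
Step 2: Re = rho * v * Dh / mu
Re = 1000 * 0.475 * 109e-6 / 0.0078
Re = 6.638
Since Re = 6.638 is below ~2300, the flow is laminar.


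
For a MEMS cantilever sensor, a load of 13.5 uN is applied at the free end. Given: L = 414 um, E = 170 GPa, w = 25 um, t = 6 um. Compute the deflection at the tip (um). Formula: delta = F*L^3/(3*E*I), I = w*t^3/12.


Step 1: Calculate the second moment of area.
I = w * t^3 / 12 = 25 * 6^3 / 12 = 450.0 um^4
Step 2: Convert E to consistent units (1 GPa = 1000 uN/um^2).
E = 170 GPa = 170000 uN/um^2
Step 3: Calculate tip deflection.
delta = F * L^3 / (3 * E * I)
delta = 13.5 * 414^3 / (3 * 170000 * 450.0)
delta = 4.174 um


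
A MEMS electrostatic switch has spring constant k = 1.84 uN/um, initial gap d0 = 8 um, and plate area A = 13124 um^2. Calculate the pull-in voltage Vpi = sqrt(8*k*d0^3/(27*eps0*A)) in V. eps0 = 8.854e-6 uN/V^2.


Step 1: Compute numerator: 8 * k * d0^3 = 8 * 1.84 * 8^3 = 7536.64
Step 2: Compute denominator: 27 * eps0 * A = 27 * 8.854e-6 * 13124 = 3.137397
Step 3: Vpi = sqrt(7536.64 / 3.137397)
Vpi = 49.01 V


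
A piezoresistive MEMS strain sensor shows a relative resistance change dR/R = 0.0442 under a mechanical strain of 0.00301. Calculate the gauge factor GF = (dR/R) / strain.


Step 1: Identify values.
dR/R = 0.0442, strain = 0.00301
Step 2: GF = (dR/R) / strain = 0.0442 / 0.00301
GF = 14.7


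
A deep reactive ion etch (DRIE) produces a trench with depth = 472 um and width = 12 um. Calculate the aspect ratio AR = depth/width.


Step 1: AR = depth / width
Step 2: AR = 472 / 12
AR = 39.3


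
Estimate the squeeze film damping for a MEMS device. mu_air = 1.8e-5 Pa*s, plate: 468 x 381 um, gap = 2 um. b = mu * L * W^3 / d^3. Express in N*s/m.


Step 1: Convert to SI.
L = 468e-6 m, W = 381e-6 m, d = 2e-6 m
Step 2: W^3 = (381e-6)^3 = 5.53e-11 m^3
Step 3: d^3 = (2e-6)^3 = 8.00e-18 m^3
Step 4: b = 1.8e-5 * 468e-6 * 5.53e-11 / 8.00e-18
b = 5.82e-02 N*s/m


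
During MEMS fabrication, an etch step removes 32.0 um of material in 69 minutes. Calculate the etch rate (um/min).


Step 1: Etch rate = depth / time
Step 2: rate = 32.0 / 69
rate = 0.464 um/min


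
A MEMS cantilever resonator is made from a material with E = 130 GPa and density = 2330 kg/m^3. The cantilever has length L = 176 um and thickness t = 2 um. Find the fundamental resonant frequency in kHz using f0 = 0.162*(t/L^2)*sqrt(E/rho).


Step 1: Convert units to SI.
t_SI = 2e-6 m, L_SI = 176e-6 m
Step 2: Calculate sqrt(E/rho).
sqrt(130e9 / 2330) = 7469.54 m/s
Step 3: Compute f0.
f0 = 0.162 * 2e-6 / (176e-6)^2 * 7469.54 = 78129.2 Hz = 78.13 kHz


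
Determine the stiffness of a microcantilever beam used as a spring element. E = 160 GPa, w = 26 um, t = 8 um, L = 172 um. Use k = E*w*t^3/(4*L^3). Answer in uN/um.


Step 1: Convert E to consistent units (1 GPa = 1000 uN/um^2).
E = 160 GPa = 160000 uN/um^2
Step 2: Compute t^3 = 8^3 = 512
Step 3: Compute L^3 = 172^3 = 5088448
Step 4: k = 160000 * 26 * 512 / (4 * 5088448)
k = 104.6449 uN/um


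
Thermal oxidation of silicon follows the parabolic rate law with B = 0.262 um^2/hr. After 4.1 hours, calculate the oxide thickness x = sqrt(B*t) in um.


Step 1: Compute B*t = 0.262 * 4.1 = 1.0742
Step 2: x = sqrt(1.0742)
x = 1.036 um


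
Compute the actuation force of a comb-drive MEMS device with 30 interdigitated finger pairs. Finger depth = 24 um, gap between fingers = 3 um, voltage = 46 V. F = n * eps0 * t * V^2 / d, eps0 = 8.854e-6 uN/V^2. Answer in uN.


Step 1: Parameters: n=30, eps0=8.854e-6 uN/V^2, t=24 um, V=46 V, d=3 um
Step 2: V^2 = 2116
Step 3: F = 30 * 8.854e-6 * 24 * 2116 / 3
F = 4.496 uN


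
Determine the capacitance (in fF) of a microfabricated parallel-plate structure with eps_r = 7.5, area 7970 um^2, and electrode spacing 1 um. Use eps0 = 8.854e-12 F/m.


Step 1: Convert area to m^2: A = 7970e-12 m^2
Step 2: Convert gap to m: d = 1e-6 m
Step 3: C = eps0 * eps_r * A / d
C = 8.854e-12 * 7.5 * 7970e-12 / 1e-6
Step 4: Convert to fF (multiply by 1e15).
C = 529.25 fF


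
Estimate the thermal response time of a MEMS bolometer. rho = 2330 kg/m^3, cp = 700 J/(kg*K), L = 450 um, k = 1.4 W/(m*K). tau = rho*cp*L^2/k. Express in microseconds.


Step 1: Convert L to m: L = 450e-6 m
Step 2: L^2 = (450e-6)^2 = 2.025e-07 m^2
Step 3: tau = 2330 * 700 * 2.025e-07 / 1.4 = 2.359125e-01 s
Step 4: Convert to microseconds (multiply by 1e6).
tau = 235912.5 us


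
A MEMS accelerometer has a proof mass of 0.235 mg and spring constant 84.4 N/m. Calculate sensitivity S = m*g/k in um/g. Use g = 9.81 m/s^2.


Step 1: Convert mass: m = 0.235 mg = 2.35e-07 kg
Step 2: S = m * g / k = 2.35e-07 * 9.81 / 84.4
Step 3: S = 2.73e-08 m/g
Step 4: Convert to um/g: S = 0.027 um/g


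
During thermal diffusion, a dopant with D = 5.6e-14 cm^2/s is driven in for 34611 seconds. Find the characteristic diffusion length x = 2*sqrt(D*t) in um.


Step 1: Compute D*t = 5.6e-14 * 34611 = 1.938216e-09 cm^2
Step 2: sqrt(D*t) = 4.4025e-05 cm
Step 3: x = 2 * 4.4025e-05 cm = 8.805e-05 cm
Step 4: Convert to um (1 cm = 1e4 um): x = 0.881 um


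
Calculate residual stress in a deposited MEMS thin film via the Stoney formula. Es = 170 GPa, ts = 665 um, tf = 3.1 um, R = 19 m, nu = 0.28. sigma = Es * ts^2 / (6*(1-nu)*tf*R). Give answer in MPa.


Step 1: Compute numerator: Es * ts^2 = 170 * 665^2 = 75178250 (GPa*um^2)
Step 2: Compute denominator (R in um): 6*(1-nu)*tf*R = 6*0.72*3.1*19e6 = 254448000.0 (um^2)
Step 3: sigma (GPa) = 75178250 / 254448000.0 = 2.95456e-01 GPa
Step 4: Convert to MPa (x1000): sigma = 295.5 MPa


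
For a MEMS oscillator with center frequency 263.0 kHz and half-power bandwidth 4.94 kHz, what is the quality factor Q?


Step 1: Q = f0 / bandwidth
Step 2: Q = 263.0 / 4.94
Q = 53.2


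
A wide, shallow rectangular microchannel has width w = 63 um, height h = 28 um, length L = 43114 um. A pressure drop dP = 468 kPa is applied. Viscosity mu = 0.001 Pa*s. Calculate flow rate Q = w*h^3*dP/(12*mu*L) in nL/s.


Step 1: Convert all dimensions to SI (meters).
w = 63e-6 m, h = 28e-6 m, L = 43114e-6 m, dP = 468e3 Pa
Step 2: Q = w * h^3 * dP / (12 * mu * L)
Q = 63e-6 * (28e-6)^3 * 468e3 / (12 * 0.001 * 43114e-6) = 1.2510104e-09 m^3/s
Step 3: Convert Q from m^3/s to nL/s (1 m^3 = 1e12 nL, so multiply by 1e12).
Q = 1251.01 nL/s


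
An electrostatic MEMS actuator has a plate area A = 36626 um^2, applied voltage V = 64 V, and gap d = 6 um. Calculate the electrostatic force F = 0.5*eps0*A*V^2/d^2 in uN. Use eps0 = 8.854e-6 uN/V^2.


Step 1: Identify parameters.
eps0 = 8.854e-6 uN/V^2, A = 36626 um^2, V = 64 V, d = 6 um
Step 2: Compute V^2 = 64^2 = 4096
Step 3: Compute d^2 = 6^2 = 36
Step 4: F = 0.5 * 8.854e-6 * 36626 * 4096 / 36
F = 18.448 uN


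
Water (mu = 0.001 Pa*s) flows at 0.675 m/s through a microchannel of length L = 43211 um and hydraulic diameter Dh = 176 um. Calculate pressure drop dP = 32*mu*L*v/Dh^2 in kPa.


Step 1: Convert to SI: L = 43211e-6 m, Dh = 176e-6 m
Step 2: dP = 32 * 0.001 * 43211e-6 * 0.675 / (176e-6)^2
Step 3: dP = 30131.64 Pa
Step 4: Convert to kPa: dP = 30.13 kPa


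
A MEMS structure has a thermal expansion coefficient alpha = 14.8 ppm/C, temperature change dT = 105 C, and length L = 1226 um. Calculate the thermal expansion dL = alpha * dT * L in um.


Step 1: Convert CTE: alpha = 14.8 ppm/C = 14.8e-6 /C
Step 2: dL = 14.8e-6 * 105 * 1226
dL = 1.9052 um


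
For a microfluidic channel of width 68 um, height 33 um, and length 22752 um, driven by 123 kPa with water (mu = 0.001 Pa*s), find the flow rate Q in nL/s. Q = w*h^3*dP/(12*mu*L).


Step 1: Convert all dimensions to SI (meters).
w = 68e-6 m, h = 33e-6 m, L = 22752e-6 m, dP = 123e3 Pa
Step 2: Q = w * h^3 * dP / (12 * mu * L)
Q = 68e-6 * (33e-6)^3 * 123e3 / (12 * 0.001 * 22752e-6) = 1.10091812e-09 m^3/s
Step 3: Convert Q from m^3/s to nL/s (1 m^3 = 1e12 nL, so multiply by 1e12).
Q = 1100.918 nL/s


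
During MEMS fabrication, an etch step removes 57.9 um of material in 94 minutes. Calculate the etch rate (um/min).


Step 1: Etch rate = depth / time
Step 2: rate = 57.9 / 94
rate = 0.616 um/min


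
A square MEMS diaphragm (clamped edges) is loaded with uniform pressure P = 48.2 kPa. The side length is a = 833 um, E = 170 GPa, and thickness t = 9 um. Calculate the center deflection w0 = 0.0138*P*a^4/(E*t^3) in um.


Step 1: Convert pressure to compatible units (E is in GPa, so P in GPa).
P = 48.2 kPa = 48.2e-6 GPa
Step 2: Compute numerator: 0.0138 * P * a^4.
a^4 = 833^4 = 481481944321
numerator = 0.0138 * 48.2e-6 * 481481944321 = 3.202625e+05
Step 3: Compute denominator: E * t^3 = 170 * 9^3 = 123930
Step 4: w0 = numerator / denominator = 3.202625e+05 / 123930 = 2.5842 um


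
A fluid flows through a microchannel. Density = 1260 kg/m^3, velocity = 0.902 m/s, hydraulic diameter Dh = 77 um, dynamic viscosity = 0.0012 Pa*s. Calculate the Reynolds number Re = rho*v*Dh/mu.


Step 1: Convert Dh to meters: Dh = 77e-6 m
Step 2: Re = rho * v * Dh / mu
Re = 1260 * 0.902 * 77e-6 / 0.0012
Re = 72.927


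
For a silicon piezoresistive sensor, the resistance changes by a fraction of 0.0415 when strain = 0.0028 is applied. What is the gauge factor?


Step 1: Identify values.
dR/R = 0.0415, strain = 0.0028
Step 2: GF = (dR/R) / strain = 0.0415 / 0.0028
GF = 14.8


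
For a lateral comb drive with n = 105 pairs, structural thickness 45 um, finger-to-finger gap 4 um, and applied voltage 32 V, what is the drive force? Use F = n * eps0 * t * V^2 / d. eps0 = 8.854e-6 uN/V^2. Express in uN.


Step 1: Parameters: n=105, eps0=8.854e-6 uN/V^2, t=45 um, V=32 V, d=4 um
Step 2: V^2 = 1024
Step 3: F = 105 * 8.854e-6 * 45 * 1024 / 4
F = 10.71 uN


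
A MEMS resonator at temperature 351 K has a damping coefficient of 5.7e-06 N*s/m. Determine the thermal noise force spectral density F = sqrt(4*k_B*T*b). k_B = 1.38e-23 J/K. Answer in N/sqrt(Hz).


Step 1: Compute 4 * k_B * T * b
= 4 * 1.38e-23 * 351 * 5.7e-06
= 1.1044e-25 N^2/Hz
Step 2: F_noise = sqrt(1.1044e-25)
F_noise = 3.32e-13 N/sqrt(Hz)


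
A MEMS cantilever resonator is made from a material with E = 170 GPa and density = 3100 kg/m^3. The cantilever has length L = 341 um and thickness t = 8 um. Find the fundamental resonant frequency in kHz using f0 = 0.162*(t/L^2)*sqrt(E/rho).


Step 1: Convert units to SI.
t_SI = 8e-6 m, L_SI = 341e-6 m
Step 2: Calculate sqrt(E/rho).
sqrt(170e9 / 3100) = 7405.32 m/s
Step 3: Compute f0.
f0 = 0.162 * 8e-6 / (341e-6)^2 * 7405.32 = 82535.4 Hz = 82.54 kHz


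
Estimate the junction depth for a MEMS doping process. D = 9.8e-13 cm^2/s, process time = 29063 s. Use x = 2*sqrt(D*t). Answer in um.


Step 1: Compute D*t = 9.8e-13 * 29063 = 2.848174e-08 cm^2
Step 2: sqrt(D*t) = 1.68765e-04 cm
Step 3: x = 2 * 1.68765e-04 cm = 3.3753e-04 cm
Step 4: Convert to um (1 cm = 1e4 um): x = 3.375 um


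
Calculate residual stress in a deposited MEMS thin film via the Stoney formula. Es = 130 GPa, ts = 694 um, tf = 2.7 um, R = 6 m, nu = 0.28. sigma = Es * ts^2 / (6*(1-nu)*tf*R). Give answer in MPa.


Step 1: Compute numerator: Es * ts^2 = 130 * 694^2 = 62612680 (GPa*um^2)
Step 2: Compute denominator (R in um): 6*(1-nu)*tf*R = 6*0.72*2.7*6e6 = 69984000.0 (um^2)
Step 3: sigma (GPa) = 62612680 / 69984000.0 = 8.94671e-01 GPa
Step 4: Convert to MPa (x1000): sigma = 894.7 MPa


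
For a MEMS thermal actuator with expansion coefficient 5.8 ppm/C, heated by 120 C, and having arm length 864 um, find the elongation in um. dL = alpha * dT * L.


Step 1: Convert CTE: alpha = 5.8 ppm/C = 5.8e-6 /C
Step 2: dL = 5.8e-6 * 120 * 864
dL = 0.6013 um


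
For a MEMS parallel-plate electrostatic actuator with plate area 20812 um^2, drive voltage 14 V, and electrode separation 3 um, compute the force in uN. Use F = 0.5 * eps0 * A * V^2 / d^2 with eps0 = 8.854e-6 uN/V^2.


Step 1: Identify parameters.
eps0 = 8.854e-6 uN/V^2, A = 20812 um^2, V = 14 V, d = 3 um
Step 2: Compute V^2 = 14^2 = 196
Step 3: Compute d^2 = 3^2 = 9
Step 4: F = 0.5 * 8.854e-6 * 20812 * 196 / 9
F = 2.006 uN


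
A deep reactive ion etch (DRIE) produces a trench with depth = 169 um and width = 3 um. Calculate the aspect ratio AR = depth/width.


Step 1: AR = depth / width
Step 2: AR = 169 / 3
AR = 56.3


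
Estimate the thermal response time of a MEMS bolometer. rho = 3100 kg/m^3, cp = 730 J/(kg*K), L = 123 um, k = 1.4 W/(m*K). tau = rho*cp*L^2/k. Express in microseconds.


Step 1: Convert L to m: L = 123e-6 m
Step 2: L^2 = (123e-6)^2 = 1.5129e-08 m^2
Step 3: tau = 3100 * 730 * 1.5129e-08 / 1.4 = 2.445494786e-02 s
Step 4: Convert to microseconds (multiply by 1e6).
tau = 24454.948 us


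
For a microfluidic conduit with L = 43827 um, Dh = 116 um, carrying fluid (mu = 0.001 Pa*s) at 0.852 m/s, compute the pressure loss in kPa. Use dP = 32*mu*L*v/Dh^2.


Step 1: Convert to SI: L = 43827e-6 m, Dh = 116e-6 m
Step 2: dP = 32 * 0.001 * 43827e-6 * 0.852 / (116e-6)^2
Step 3: dP = 88800.49 Pa
Step 4: Convert to kPa: dP = 88.8 kPa


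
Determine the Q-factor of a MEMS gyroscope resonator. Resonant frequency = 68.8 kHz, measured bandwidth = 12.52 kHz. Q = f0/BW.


Step 1: Q = f0 / bandwidth
Step 2: Q = 68.8 / 12.52
Q = 5.5


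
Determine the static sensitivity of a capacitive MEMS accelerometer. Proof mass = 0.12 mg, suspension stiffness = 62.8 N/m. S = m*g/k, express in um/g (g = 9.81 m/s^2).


Step 1: Convert mass: m = 0.12 mg = 1.20e-07 kg
Step 2: S = m * g / k = 1.20e-07 * 9.81 / 62.8
Step 3: S = 1.87e-08 m/g
Step 4: Convert to um/g: S = 0.019 um/g


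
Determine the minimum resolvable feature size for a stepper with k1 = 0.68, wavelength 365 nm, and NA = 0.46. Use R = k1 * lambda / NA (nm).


Step 1: Identify values: k1 = 0.68, lambda = 365 nm, NA = 0.46
Step 2: R = k1 * lambda / NA
R = 0.68 * 365 / 0.46
R = 539.6 nm


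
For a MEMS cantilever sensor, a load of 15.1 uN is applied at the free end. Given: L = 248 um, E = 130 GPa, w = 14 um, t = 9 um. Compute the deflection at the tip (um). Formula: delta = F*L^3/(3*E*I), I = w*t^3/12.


Step 1: Calculate the second moment of area.
I = w * t^3 / 12 = 14 * 9^3 / 12 = 850.5 um^4
Step 2: Convert E to consistent units (1 GPa = 1000 uN/um^2).
E = 130 GPa = 130000 uN/um^2
Step 3: Calculate tip deflection.
delta = F * L^3 / (3 * E * I)
delta = 15.1 * 248^3 / (3 * 130000 * 850.5)
delta = 0.6944 um


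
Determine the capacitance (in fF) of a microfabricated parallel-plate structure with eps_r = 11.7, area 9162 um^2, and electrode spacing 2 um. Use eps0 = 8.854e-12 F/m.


Step 1: Convert area to m^2: A = 9162e-12 m^2
Step 2: Convert gap to m: d = 2e-6 m
Step 3: C = eps0 * eps_r * A / d
C = 8.854e-12 * 11.7 * 9162e-12 / 2e-6
Step 4: Convert to fF (multiply by 1e15).
C = 474.55 fF


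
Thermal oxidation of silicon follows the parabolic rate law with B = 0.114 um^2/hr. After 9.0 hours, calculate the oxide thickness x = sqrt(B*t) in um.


Step 1: Compute B*t = 0.114 * 9.0 = 1.026
Step 2: x = sqrt(1.026)
x = 1.013 um


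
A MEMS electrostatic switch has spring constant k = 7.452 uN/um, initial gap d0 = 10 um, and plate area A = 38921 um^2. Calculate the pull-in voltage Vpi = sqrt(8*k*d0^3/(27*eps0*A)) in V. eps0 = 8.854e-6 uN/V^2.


Step 1: Compute numerator: 8 * k * d0^3 = 8 * 7.452 * 10^3 = 59616.0
Step 2: Compute denominator: 27 * eps0 * A = 27 * 8.854e-6 * 38921 = 9.304376
Step 3: Vpi = sqrt(59616.0 / 9.304376)
Vpi = 80.05 V


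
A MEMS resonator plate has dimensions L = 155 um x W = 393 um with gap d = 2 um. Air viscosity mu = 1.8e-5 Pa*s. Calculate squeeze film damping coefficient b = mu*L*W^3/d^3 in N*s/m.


Step 1: Convert to SI.
L = 155e-6 m, W = 393e-6 m, d = 2e-6 m
Step 2: W^3 = (393e-6)^3 = 6.07e-11 m^3
Step 3: d^3 = (2e-6)^3 = 8.00e-18 m^3
Step 4: b = 1.8e-5 * 155e-6 * 6.07e-11 / 8.00e-18
b = 2.12e-02 N*s/m


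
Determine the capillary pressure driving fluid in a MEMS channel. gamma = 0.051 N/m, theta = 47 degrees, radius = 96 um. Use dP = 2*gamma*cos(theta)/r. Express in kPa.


Step 1: cos(47 deg) = 0.682
Step 2: Convert r to m: r = 96e-6 m
Step 3: dP = 2 * 0.051 * 0.682 / 96e-6 = 724.6 Pa
Step 4: Convert Pa to kPa (divide by 1000).
dP = 0.72 kPa


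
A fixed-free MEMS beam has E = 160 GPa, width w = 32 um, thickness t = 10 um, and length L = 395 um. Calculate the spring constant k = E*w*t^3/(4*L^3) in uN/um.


Step 1: Convert E to consistent units (1 GPa = 1000 uN/um^2).
E = 160 GPa = 160000 uN/um^2
Step 2: Compute t^3 = 10^3 = 1000
Step 3: Compute L^3 = 395^3 = 61629875
Step 4: k = 160000 * 32 * 1000 / (4 * 61629875)
k = 20.7691 uN/um


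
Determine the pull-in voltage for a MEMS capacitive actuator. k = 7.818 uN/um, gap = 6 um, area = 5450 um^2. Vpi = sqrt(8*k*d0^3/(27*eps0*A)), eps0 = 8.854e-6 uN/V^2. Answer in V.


Step 1: Compute numerator: 8 * k * d0^3 = 8 * 7.818 * 6^3 = 13509.504
Step 2: Compute denominator: 27 * eps0 * A = 27 * 8.854e-6 * 5450 = 1.302866
Step 3: Vpi = sqrt(13509.504 / 1.302866)
Vpi = 101.83 V


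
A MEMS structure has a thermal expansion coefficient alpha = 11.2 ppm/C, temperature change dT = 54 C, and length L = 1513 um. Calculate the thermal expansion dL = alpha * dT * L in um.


Step 1: Convert CTE: alpha = 11.2 ppm/C = 11.2e-6 /C
Step 2: dL = 11.2e-6 * 54 * 1513
dL = 0.9151 um


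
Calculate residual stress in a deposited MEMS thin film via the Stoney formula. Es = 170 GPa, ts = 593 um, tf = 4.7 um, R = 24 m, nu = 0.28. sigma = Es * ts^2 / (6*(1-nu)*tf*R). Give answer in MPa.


Step 1: Compute numerator: Es * ts^2 = 170 * 593^2 = 59780330 (GPa*um^2)
Step 2: Compute denominator (R in um): 6*(1-nu)*tf*R = 6*0.72*4.7*24e6 = 487296000.0 (um^2)
Step 3: sigma (GPa) = 59780330 / 487296000.0 = 1.22678e-01 GPa
Step 4: Convert to MPa (x1000): sigma = 122.7 MPa


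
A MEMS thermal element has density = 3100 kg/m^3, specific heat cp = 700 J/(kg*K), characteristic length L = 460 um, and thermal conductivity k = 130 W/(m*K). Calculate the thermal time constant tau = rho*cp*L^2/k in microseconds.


Step 1: Convert L to m: L = 460e-6 m
Step 2: L^2 = (460e-6)^2 = 2.116e-07 m^2
Step 3: tau = 3100 * 700 * 2.116e-07 / 130 = 3.53209231e-03 s
Step 4: Convert to microseconds (multiply by 1e6).
tau = 3532.092 us


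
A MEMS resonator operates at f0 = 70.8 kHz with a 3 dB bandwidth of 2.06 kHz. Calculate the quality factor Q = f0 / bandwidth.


Step 1: Q = f0 / bandwidth
Step 2: Q = 70.8 / 2.06
Q = 34.4


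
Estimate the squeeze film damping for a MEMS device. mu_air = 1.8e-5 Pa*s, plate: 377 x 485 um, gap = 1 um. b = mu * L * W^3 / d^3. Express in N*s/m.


Step 1: Convert to SI.
L = 377e-6 m, W = 485e-6 m, d = 1e-6 m
Step 2: W^3 = (485e-6)^3 = 1.14e-10 m^3
Step 3: d^3 = (1e-6)^3 = 1.00e-18 m^3
Step 4: b = 1.8e-5 * 377e-6 * 1.14e-10 / 1.00e-18
b = 7.74e-01 N*s/m


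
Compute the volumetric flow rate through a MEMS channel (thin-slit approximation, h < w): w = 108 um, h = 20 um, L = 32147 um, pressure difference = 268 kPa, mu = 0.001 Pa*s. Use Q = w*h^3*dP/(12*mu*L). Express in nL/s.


Step 1: Convert all dimensions to SI (meters).
w = 108e-6 m, h = 20e-6 m, L = 32147e-6 m, dP = 268e3 Pa
Step 2: Q = w * h^3 * dP / (12 * mu * L)
Q = 108e-6 * (20e-6)^3 * 268e3 / (12 * 0.001 * 32147e-6) = 6.0024264e-10 m^3/s
Step 3: Convert Q from m^3/s to nL/s (1 m^3 = 1e12 nL, so multiply by 1e12).
Q = 600.243 nL/s


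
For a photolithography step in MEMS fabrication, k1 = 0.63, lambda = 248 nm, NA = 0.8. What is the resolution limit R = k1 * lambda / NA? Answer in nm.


Step 1: Identify values: k1 = 0.63, lambda = 248 nm, NA = 0.8
Step 2: R = k1 * lambda / NA
R = 0.63 * 248 / 0.8
R = 195.3 nm


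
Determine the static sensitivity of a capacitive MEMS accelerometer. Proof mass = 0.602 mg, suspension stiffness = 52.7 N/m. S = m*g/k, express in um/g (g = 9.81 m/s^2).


Step 1: Convert mass: m = 0.602 mg = 6.02e-07 kg
Step 2: S = m * g / k = 6.02e-07 * 9.81 / 52.7
Step 3: S = 1.12e-07 m/g
Step 4: Convert to um/g: S = 0.112 um/g


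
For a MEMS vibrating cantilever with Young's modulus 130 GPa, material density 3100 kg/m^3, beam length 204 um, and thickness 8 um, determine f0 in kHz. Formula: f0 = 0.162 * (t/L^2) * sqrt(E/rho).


Step 1: Convert units to SI.
t_SI = 8e-6 m, L_SI = 204e-6 m
Step 2: Calculate sqrt(E/rho).
sqrt(130e9 / 3100) = 6475.76 m/s
Step 3: Compute f0.
f0 = 0.162 * 8e-6 / (204e-6)^2 * 6475.76 = 201667.3 Hz = 201.67 kHz


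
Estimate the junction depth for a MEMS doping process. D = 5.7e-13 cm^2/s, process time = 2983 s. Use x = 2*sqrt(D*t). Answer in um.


Step 1: Compute D*t = 5.7e-13 * 2983 = 1.70031e-09 cm^2
Step 2: sqrt(D*t) = 4.1235e-05 cm
Step 3: x = 2 * 4.1235e-05 cm = 8.247e-05 cm
Step 4: Convert to um (1 cm = 1e4 um): x = 0.825 um


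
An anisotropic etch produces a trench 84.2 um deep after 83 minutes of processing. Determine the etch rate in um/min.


Step 1: Etch rate = depth / time
Step 2: rate = 84.2 / 83
rate = 1.014 um/min


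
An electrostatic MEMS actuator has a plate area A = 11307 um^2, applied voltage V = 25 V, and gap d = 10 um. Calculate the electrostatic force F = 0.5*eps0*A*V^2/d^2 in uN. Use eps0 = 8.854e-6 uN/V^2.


Step 1: Identify parameters.
eps0 = 8.854e-6 uN/V^2, A = 11307 um^2, V = 25 V, d = 10 um
Step 2: Compute V^2 = 25^2 = 625
Step 3: Compute d^2 = 10^2 = 100
Step 4: F = 0.5 * 8.854e-6 * 11307 * 625 / 100
F = 0.313 uN


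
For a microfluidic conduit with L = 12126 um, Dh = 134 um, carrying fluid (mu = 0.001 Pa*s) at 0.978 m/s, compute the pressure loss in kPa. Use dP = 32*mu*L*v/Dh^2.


Step 1: Convert to SI: L = 12126e-6 m, Dh = 134e-6 m
Step 2: dP = 32 * 0.001 * 12126e-6 * 0.978 / (134e-6)^2
Step 3: dP = 21134.73 Pa
Step 4: Convert to kPa: dP = 21.13 kPa


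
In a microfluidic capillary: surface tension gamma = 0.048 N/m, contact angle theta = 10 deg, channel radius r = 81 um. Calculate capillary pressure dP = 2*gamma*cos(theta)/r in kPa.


Step 1: cos(10 deg) = 0.9848
Step 2: Convert r to m: r = 81e-6 m
Step 3: dP = 2 * 0.048 * 0.9848 / 81e-6 = 1167.2 Pa
Step 4: Convert Pa to kPa (divide by 1000).
dP = 1.17 kPa


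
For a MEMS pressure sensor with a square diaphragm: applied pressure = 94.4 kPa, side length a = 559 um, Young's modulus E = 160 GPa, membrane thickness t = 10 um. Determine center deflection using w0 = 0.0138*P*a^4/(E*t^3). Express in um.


Step 1: Convert pressure to compatible units (E is in GPa, so P in GPa).
P = 94.4 kPa = 94.4e-6 GPa
Step 2: Compute numerator: 0.0138 * P * a^4.
a^4 = 559^4 = 97644375361
numerator = 0.0138 * 94.4e-6 * 97644375361 = 1.272e+05
Step 3: Compute denominator: E * t^3 = 160 * 10^3 = 160000
Step 4: w0 = numerator / denominator = 1.272e+05 / 160000 = 0.795 um


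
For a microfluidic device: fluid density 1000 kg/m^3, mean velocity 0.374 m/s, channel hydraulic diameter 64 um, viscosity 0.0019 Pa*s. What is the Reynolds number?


Step 1: Convert Dh to meters: Dh = 64e-6 m
Step 2: Re = rho * v * Dh / mu
Re = 1000 * 0.374 * 64e-6 / 0.0019
Re = 12.598


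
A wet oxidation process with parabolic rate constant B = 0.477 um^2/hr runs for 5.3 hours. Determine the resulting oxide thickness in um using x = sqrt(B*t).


Step 1: Compute B*t = 0.477 * 5.3 = 2.5281
Step 2: x = sqrt(2.5281)
x = 1.59 um


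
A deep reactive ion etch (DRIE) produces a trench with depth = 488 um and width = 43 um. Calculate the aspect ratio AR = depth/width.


Step 1: AR = depth / width
Step 2: AR = 488 / 43
AR = 11.3


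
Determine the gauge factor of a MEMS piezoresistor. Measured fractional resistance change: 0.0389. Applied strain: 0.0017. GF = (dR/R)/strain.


Step 1: Identify values.
dR/R = 0.0389, strain = 0.0017
Step 2: GF = (dR/R) / strain = 0.0389 / 0.0017
GF = 22.9


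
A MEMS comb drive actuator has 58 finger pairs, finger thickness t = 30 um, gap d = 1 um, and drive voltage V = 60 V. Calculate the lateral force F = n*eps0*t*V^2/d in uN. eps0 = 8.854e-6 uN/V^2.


Step 1: Parameters: n=58, eps0=8.854e-6 uN/V^2, t=30 um, V=60 V, d=1 um
Step 2: V^2 = 3600
Step 3: F = 58 * 8.854e-6 * 30 * 3600 / 1
F = 55.461 uN


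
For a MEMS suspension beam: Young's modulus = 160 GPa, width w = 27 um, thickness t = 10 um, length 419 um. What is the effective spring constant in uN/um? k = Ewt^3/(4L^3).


Step 1: Convert E to consistent units (1 GPa = 1000 uN/um^2).
E = 160 GPa = 160000 uN/um^2
Step 2: Compute t^3 = 10^3 = 1000
Step 3: Compute L^3 = 419^3 = 73560059
Step 4: k = 160000 * 27 * 1000 / (4 * 73560059)
k = 14.6819 uN/um


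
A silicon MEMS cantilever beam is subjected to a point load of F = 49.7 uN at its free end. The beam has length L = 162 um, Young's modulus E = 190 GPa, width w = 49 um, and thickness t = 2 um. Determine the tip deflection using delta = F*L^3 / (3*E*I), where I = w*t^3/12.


Step 1: Calculate the second moment of area.
I = w * t^3 / 12 = 49 * 2^3 / 12 = 32.6667 um^4
Step 2: Convert E to consistent units (1 GPa = 1000 uN/um^2).
E = 190 GPa = 190000 uN/um^2
Step 3: Calculate tip deflection.
delta = F * L^3 / (3 * E * I)
delta = 49.7 * 162^3 / (3 * 190000 * 32.6667)
delta = 11.3481 um


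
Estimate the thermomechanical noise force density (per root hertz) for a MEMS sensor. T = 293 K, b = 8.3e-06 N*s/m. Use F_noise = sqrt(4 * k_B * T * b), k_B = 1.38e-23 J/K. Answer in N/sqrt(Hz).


Step 1: Compute 4 * k_B * T * b
= 4 * 1.38e-23 * 293 * 8.3e-06
= 1.3424e-25 N^2/Hz
Step 2: F_noise = sqrt(1.3424e-25)
F_noise = 3.66e-13 N/sqrt(Hz)


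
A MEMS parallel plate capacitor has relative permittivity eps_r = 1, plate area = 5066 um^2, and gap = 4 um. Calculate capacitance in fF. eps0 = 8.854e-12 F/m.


Step 1: Convert area to m^2: A = 5066e-12 m^2
Step 2: Convert gap to m: d = 4e-6 m
Step 3: C = eps0 * eps_r * A / d
C = 8.854e-12 * 1 * 5066e-12 / 4e-6
Step 4: Convert to fF (multiply by 1e15).
C = 11.21 fF


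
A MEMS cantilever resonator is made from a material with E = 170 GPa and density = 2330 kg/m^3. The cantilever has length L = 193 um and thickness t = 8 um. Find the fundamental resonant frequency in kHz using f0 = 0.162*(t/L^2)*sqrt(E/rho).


Step 1: Convert units to SI.
t_SI = 8e-6 m, L_SI = 193e-6 m
Step 2: Calculate sqrt(E/rho).
sqrt(170e9 / 2330) = 8541.74 m/s
Step 3: Compute f0.
f0 = 0.162 * 8e-6 / (193e-6)^2 * 8541.74 = 297191.7 Hz = 297.19 kHz


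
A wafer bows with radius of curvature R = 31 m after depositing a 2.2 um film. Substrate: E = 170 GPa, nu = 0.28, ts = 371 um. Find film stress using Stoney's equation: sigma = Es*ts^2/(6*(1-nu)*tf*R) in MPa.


Step 1: Compute numerator: Es * ts^2 = 170 * 371^2 = 23398970 (GPa*um^2)
Step 2: Compute denominator (R in um): 6*(1-nu)*tf*R = 6*0.72*2.2*31e6 = 294624000.0 (um^2)
Step 3: sigma (GPa) = 23398970 / 294624000.0 = 7.942e-02 GPa
Step 4: Convert to MPa (x1000): sigma = 79.4 MPa


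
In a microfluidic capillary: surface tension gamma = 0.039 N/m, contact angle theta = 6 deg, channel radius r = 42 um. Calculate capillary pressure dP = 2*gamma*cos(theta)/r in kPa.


Step 1: cos(6 deg) = 0.9945
Step 2: Convert r to m: r = 42e-6 m
Step 3: dP = 2 * 0.039 * 0.9945 / 42e-6 = 1846.9 Pa
Step 4: Convert Pa to kPa (divide by 1000).
dP = 1.85 kPa


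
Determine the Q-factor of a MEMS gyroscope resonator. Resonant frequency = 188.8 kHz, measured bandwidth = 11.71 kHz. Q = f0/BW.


Step 1: Q = f0 / bandwidth
Step 2: Q = 188.8 / 11.71
Q = 16.1


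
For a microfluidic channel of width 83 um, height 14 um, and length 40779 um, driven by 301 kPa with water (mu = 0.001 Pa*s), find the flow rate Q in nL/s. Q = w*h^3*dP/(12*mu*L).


Step 1: Convert all dimensions to SI (meters).
w = 83e-6 m, h = 14e-6 m, L = 40779e-6 m, dP = 301e3 Pa
Step 2: Q = w * h^3 * dP / (12 * mu * L)
Q = 83e-6 * (14e-6)^3 * 301e3 / (12 * 0.001 * 40779e-6) = 1.4009121e-10 m^3/s
Step 3: Convert Q from m^3/s to nL/s (1 m^3 = 1e12 nL, so multiply by 1e12).
Q = 140.091 nL/s


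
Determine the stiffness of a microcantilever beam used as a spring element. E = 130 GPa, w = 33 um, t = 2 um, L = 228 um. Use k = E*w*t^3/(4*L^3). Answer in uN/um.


Step 1: Convert E to consistent units (1 GPa = 1000 uN/um^2).
E = 130 GPa = 130000 uN/um^2
Step 2: Compute t^3 = 2^3 = 8
Step 3: Compute L^3 = 228^3 = 11852352
Step 4: k = 130000 * 33 * 8 / (4 * 11852352)
k = 0.7239 uN/um


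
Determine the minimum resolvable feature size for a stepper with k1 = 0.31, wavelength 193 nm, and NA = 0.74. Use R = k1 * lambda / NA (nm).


Step 1: Identify values: k1 = 0.31, lambda = 193 nm, NA = 0.74
Step 2: R = k1 * lambda / NA
R = 0.31 * 193 / 0.74
R = 80.9 nm
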